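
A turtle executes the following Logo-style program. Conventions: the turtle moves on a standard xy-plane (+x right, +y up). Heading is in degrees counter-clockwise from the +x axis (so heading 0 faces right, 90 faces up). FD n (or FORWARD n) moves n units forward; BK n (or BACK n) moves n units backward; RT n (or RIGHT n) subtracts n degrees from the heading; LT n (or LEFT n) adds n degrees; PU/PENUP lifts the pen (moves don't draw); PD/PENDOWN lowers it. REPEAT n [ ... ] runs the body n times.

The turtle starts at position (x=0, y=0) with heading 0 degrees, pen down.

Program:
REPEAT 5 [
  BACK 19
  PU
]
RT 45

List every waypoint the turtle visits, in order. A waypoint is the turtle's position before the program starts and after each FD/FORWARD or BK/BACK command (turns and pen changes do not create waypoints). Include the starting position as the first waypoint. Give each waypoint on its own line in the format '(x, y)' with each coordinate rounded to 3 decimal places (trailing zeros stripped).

Answer: (0, 0)
(-19, 0)
(-38, 0)
(-57, 0)
(-76, 0)
(-95, 0)

Derivation:
Executing turtle program step by step:
Start: pos=(0,0), heading=0, pen down
REPEAT 5 [
  -- iteration 1/5 --
  BK 19: (0,0) -> (-19,0) [heading=0, draw]
  PU: pen up
  -- iteration 2/5 --
  BK 19: (-19,0) -> (-38,0) [heading=0, move]
  PU: pen up
  -- iteration 3/5 --
  BK 19: (-38,0) -> (-57,0) [heading=0, move]
  PU: pen up
  -- iteration 4/5 --
  BK 19: (-57,0) -> (-76,0) [heading=0, move]
  PU: pen up
  -- iteration 5/5 --
  BK 19: (-76,0) -> (-95,0) [heading=0, move]
  PU: pen up
]
RT 45: heading 0 -> 315
Final: pos=(-95,0), heading=315, 1 segment(s) drawn
Waypoints (6 total):
(0, 0)
(-19, 0)
(-38, 0)
(-57, 0)
(-76, 0)
(-95, 0)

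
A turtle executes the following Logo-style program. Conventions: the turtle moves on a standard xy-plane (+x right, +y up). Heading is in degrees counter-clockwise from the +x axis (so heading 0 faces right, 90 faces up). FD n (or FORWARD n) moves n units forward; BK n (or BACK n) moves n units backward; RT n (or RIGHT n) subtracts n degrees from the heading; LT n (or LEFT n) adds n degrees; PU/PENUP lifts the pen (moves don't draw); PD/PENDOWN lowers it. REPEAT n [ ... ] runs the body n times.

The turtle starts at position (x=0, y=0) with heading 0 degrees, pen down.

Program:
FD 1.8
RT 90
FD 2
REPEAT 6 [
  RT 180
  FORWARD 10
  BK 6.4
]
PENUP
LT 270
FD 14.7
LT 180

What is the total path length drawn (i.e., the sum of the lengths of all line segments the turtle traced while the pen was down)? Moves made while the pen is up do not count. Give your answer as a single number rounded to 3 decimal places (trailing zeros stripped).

Executing turtle program step by step:
Start: pos=(0,0), heading=0, pen down
FD 1.8: (0,0) -> (1.8,0) [heading=0, draw]
RT 90: heading 0 -> 270
FD 2: (1.8,0) -> (1.8,-2) [heading=270, draw]
REPEAT 6 [
  -- iteration 1/6 --
  RT 180: heading 270 -> 90
  FD 10: (1.8,-2) -> (1.8,8) [heading=90, draw]
  BK 6.4: (1.8,8) -> (1.8,1.6) [heading=90, draw]
  -- iteration 2/6 --
  RT 180: heading 90 -> 270
  FD 10: (1.8,1.6) -> (1.8,-8.4) [heading=270, draw]
  BK 6.4: (1.8,-8.4) -> (1.8,-2) [heading=270, draw]
  -- iteration 3/6 --
  RT 180: heading 270 -> 90
  FD 10: (1.8,-2) -> (1.8,8) [heading=90, draw]
  BK 6.4: (1.8,8) -> (1.8,1.6) [heading=90, draw]
  -- iteration 4/6 --
  RT 180: heading 90 -> 270
  FD 10: (1.8,1.6) -> (1.8,-8.4) [heading=270, draw]
  BK 6.4: (1.8,-8.4) -> (1.8,-2) [heading=270, draw]
  -- iteration 5/6 --
  RT 180: heading 270 -> 90
  FD 10: (1.8,-2) -> (1.8,8) [heading=90, draw]
  BK 6.4: (1.8,8) -> (1.8,1.6) [heading=90, draw]
  -- iteration 6/6 --
  RT 180: heading 90 -> 270
  FD 10: (1.8,1.6) -> (1.8,-8.4) [heading=270, draw]
  BK 6.4: (1.8,-8.4) -> (1.8,-2) [heading=270, draw]
]
PU: pen up
LT 270: heading 270 -> 180
FD 14.7: (1.8,-2) -> (-12.9,-2) [heading=180, move]
LT 180: heading 180 -> 0
Final: pos=(-12.9,-2), heading=0, 14 segment(s) drawn

Segment lengths:
  seg 1: (0,0) -> (1.8,0), length = 1.8
  seg 2: (1.8,0) -> (1.8,-2), length = 2
  seg 3: (1.8,-2) -> (1.8,8), length = 10
  seg 4: (1.8,8) -> (1.8,1.6), length = 6.4
  seg 5: (1.8,1.6) -> (1.8,-8.4), length = 10
  seg 6: (1.8,-8.4) -> (1.8,-2), length = 6.4
  seg 7: (1.8,-2) -> (1.8,8), length = 10
  seg 8: (1.8,8) -> (1.8,1.6), length = 6.4
  seg 9: (1.8,1.6) -> (1.8,-8.4), length = 10
  seg 10: (1.8,-8.4) -> (1.8,-2), length = 6.4
  seg 11: (1.8,-2) -> (1.8,8), length = 10
  seg 12: (1.8,8) -> (1.8,1.6), length = 6.4
  seg 13: (1.8,1.6) -> (1.8,-8.4), length = 10
  seg 14: (1.8,-8.4) -> (1.8,-2), length = 6.4
Total = 102.2

Answer: 102.2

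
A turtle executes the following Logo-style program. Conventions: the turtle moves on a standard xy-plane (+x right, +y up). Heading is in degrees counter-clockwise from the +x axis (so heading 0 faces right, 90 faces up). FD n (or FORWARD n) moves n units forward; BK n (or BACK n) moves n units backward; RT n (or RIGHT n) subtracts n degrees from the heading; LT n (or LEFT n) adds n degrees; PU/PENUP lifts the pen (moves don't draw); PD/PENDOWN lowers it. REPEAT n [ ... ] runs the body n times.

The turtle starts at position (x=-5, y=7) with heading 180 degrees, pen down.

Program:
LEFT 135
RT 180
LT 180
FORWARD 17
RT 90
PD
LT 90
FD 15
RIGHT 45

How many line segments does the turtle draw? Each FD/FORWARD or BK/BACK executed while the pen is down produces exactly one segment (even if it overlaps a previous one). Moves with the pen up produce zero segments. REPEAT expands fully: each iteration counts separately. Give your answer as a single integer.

Executing turtle program step by step:
Start: pos=(-5,7), heading=180, pen down
LT 135: heading 180 -> 315
RT 180: heading 315 -> 135
LT 180: heading 135 -> 315
FD 17: (-5,7) -> (7.021,-5.021) [heading=315, draw]
RT 90: heading 315 -> 225
PD: pen down
LT 90: heading 225 -> 315
FD 15: (7.021,-5.021) -> (17.627,-15.627) [heading=315, draw]
RT 45: heading 315 -> 270
Final: pos=(17.627,-15.627), heading=270, 2 segment(s) drawn
Segments drawn: 2

Answer: 2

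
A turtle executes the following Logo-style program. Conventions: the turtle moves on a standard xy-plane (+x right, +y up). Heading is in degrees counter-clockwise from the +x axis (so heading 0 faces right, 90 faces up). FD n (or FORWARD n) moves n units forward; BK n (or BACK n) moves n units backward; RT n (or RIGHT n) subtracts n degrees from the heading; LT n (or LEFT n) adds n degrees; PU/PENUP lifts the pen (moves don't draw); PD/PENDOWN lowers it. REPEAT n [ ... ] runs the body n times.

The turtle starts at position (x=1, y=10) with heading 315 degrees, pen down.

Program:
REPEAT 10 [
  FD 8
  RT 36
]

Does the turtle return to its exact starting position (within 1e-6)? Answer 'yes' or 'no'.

Executing turtle program step by step:
Start: pos=(1,10), heading=315, pen down
REPEAT 10 [
  -- iteration 1/10 --
  FD 8: (1,10) -> (6.657,4.343) [heading=315, draw]
  RT 36: heading 315 -> 279
  -- iteration 2/10 --
  FD 8: (6.657,4.343) -> (7.908,-3.558) [heading=279, draw]
  RT 36: heading 279 -> 243
  -- iteration 3/10 --
  FD 8: (7.908,-3.558) -> (4.276,-10.686) [heading=243, draw]
  RT 36: heading 243 -> 207
  -- iteration 4/10 --
  FD 8: (4.276,-10.686) -> (-2.852,-14.318) [heading=207, draw]
  RT 36: heading 207 -> 171
  -- iteration 5/10 --
  FD 8: (-2.852,-14.318) -> (-10.753,-13.067) [heading=171, draw]
  RT 36: heading 171 -> 135
  -- iteration 6/10 --
  FD 8: (-10.753,-13.067) -> (-16.41,-7.41) [heading=135, draw]
  RT 36: heading 135 -> 99
  -- iteration 7/10 --
  FD 8: (-16.41,-7.41) -> (-17.661,0.491) [heading=99, draw]
  RT 36: heading 99 -> 63
  -- iteration 8/10 --
  FD 8: (-17.661,0.491) -> (-14.03,7.62) [heading=63, draw]
  RT 36: heading 63 -> 27
  -- iteration 9/10 --
  FD 8: (-14.03,7.62) -> (-6.902,11.251) [heading=27, draw]
  RT 36: heading 27 -> 351
  -- iteration 10/10 --
  FD 8: (-6.902,11.251) -> (1,10) [heading=351, draw]
  RT 36: heading 351 -> 315
]
Final: pos=(1,10), heading=315, 10 segment(s) drawn

Start position: (1, 10)
Final position: (1, 10)
Distance = 0; < 1e-6 -> CLOSED

Answer: yes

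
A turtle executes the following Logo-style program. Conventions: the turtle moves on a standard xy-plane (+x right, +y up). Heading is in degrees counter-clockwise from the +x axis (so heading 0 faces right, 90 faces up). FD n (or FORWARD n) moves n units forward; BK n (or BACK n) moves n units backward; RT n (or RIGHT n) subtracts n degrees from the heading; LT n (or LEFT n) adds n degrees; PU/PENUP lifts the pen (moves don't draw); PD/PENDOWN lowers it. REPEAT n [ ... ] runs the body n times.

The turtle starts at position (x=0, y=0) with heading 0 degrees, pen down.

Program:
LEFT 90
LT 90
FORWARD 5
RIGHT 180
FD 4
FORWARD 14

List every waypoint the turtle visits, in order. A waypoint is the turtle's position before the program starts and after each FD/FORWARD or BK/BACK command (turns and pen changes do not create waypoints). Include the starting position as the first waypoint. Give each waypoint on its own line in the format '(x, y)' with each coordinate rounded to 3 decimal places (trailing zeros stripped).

Answer: (0, 0)
(-5, 0)
(-1, 0)
(13, 0)

Derivation:
Executing turtle program step by step:
Start: pos=(0,0), heading=0, pen down
LT 90: heading 0 -> 90
LT 90: heading 90 -> 180
FD 5: (0,0) -> (-5,0) [heading=180, draw]
RT 180: heading 180 -> 0
FD 4: (-5,0) -> (-1,0) [heading=0, draw]
FD 14: (-1,0) -> (13,0) [heading=0, draw]
Final: pos=(13,0), heading=0, 3 segment(s) drawn
Waypoints (4 total):
(0, 0)
(-5, 0)
(-1, 0)
(13, 0)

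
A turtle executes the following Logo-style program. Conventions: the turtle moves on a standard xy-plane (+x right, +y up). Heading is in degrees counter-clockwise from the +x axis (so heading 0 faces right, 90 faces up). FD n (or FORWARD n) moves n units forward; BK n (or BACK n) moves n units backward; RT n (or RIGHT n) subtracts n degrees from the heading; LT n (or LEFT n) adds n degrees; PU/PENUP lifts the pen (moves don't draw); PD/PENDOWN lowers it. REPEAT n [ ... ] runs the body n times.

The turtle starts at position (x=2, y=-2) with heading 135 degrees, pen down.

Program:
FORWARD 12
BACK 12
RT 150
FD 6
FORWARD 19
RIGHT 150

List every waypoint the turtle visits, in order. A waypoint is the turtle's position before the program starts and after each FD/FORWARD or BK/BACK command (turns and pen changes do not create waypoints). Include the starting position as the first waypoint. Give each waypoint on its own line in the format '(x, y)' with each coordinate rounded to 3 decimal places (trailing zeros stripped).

Answer: (2, -2)
(-6.485, 6.485)
(2, -2)
(7.796, -3.553)
(26.148, -8.47)

Derivation:
Executing turtle program step by step:
Start: pos=(2,-2), heading=135, pen down
FD 12: (2,-2) -> (-6.485,6.485) [heading=135, draw]
BK 12: (-6.485,6.485) -> (2,-2) [heading=135, draw]
RT 150: heading 135 -> 345
FD 6: (2,-2) -> (7.796,-3.553) [heading=345, draw]
FD 19: (7.796,-3.553) -> (26.148,-8.47) [heading=345, draw]
RT 150: heading 345 -> 195
Final: pos=(26.148,-8.47), heading=195, 4 segment(s) drawn
Waypoints (5 total):
(2, -2)
(-6.485, 6.485)
(2, -2)
(7.796, -3.553)
(26.148, -8.47)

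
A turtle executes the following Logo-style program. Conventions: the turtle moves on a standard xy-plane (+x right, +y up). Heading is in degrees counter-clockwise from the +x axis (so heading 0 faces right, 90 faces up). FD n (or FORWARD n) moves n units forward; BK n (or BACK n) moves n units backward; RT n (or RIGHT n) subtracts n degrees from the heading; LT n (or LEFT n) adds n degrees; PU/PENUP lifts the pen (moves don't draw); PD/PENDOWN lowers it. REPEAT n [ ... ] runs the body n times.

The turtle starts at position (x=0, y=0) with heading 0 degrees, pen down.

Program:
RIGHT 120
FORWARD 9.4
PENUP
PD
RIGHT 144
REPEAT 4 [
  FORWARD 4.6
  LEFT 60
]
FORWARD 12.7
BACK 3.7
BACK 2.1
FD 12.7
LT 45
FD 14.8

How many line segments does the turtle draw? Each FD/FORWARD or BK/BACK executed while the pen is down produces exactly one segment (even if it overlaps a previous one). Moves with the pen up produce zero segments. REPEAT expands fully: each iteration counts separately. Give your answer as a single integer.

Answer: 10

Derivation:
Executing turtle program step by step:
Start: pos=(0,0), heading=0, pen down
RT 120: heading 0 -> 240
FD 9.4: (0,0) -> (-4.7,-8.141) [heading=240, draw]
PU: pen up
PD: pen down
RT 144: heading 240 -> 96
REPEAT 4 [
  -- iteration 1/4 --
  FD 4.6: (-4.7,-8.141) -> (-5.181,-3.566) [heading=96, draw]
  LT 60: heading 96 -> 156
  -- iteration 2/4 --
  FD 4.6: (-5.181,-3.566) -> (-9.383,-1.695) [heading=156, draw]
  LT 60: heading 156 -> 216
  -- iteration 3/4 --
  FD 4.6: (-9.383,-1.695) -> (-13.105,-4.399) [heading=216, draw]
  LT 60: heading 216 -> 276
  -- iteration 4/4 --
  FD 4.6: (-13.105,-4.399) -> (-12.624,-8.973) [heading=276, draw]
  LT 60: heading 276 -> 336
]
FD 12.7: (-12.624,-8.973) -> (-1.022,-14.139) [heading=336, draw]
BK 3.7: (-1.022,-14.139) -> (-4.402,-12.634) [heading=336, draw]
BK 2.1: (-4.402,-12.634) -> (-6.32,-11.78) [heading=336, draw]
FD 12.7: (-6.32,-11.78) -> (5.282,-16.946) [heading=336, draw]
LT 45: heading 336 -> 21
FD 14.8: (5.282,-16.946) -> (19.099,-11.642) [heading=21, draw]
Final: pos=(19.099,-11.642), heading=21, 10 segment(s) drawn
Segments drawn: 10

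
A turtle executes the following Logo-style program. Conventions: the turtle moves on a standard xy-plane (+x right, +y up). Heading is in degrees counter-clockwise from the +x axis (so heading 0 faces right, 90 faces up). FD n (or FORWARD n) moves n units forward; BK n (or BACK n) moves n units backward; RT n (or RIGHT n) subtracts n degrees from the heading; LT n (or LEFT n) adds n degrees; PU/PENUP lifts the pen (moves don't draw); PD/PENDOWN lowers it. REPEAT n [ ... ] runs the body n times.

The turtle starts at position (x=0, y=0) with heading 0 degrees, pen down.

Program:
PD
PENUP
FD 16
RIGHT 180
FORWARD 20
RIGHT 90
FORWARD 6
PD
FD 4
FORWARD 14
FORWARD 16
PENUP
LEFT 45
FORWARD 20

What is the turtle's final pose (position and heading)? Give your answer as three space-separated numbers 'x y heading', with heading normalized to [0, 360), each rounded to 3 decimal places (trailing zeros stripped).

Answer: -18.142 54.142 135

Derivation:
Executing turtle program step by step:
Start: pos=(0,0), heading=0, pen down
PD: pen down
PU: pen up
FD 16: (0,0) -> (16,0) [heading=0, move]
RT 180: heading 0 -> 180
FD 20: (16,0) -> (-4,0) [heading=180, move]
RT 90: heading 180 -> 90
FD 6: (-4,0) -> (-4,6) [heading=90, move]
PD: pen down
FD 4: (-4,6) -> (-4,10) [heading=90, draw]
FD 14: (-4,10) -> (-4,24) [heading=90, draw]
FD 16: (-4,24) -> (-4,40) [heading=90, draw]
PU: pen up
LT 45: heading 90 -> 135
FD 20: (-4,40) -> (-18.142,54.142) [heading=135, move]
Final: pos=(-18.142,54.142), heading=135, 3 segment(s) drawn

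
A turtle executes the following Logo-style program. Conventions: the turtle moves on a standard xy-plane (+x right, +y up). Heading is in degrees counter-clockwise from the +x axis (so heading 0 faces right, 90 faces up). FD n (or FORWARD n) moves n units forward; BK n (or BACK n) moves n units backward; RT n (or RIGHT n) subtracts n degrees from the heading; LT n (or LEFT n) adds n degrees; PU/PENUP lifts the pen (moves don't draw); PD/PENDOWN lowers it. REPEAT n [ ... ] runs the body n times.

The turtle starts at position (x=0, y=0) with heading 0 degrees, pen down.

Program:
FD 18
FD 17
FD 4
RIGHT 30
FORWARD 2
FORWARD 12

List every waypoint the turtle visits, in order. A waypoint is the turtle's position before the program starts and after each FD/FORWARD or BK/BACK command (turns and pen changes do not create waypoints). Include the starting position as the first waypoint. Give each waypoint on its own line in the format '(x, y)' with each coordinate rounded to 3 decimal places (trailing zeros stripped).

Answer: (0, 0)
(18, 0)
(35, 0)
(39, 0)
(40.732, -1)
(51.124, -7)

Derivation:
Executing turtle program step by step:
Start: pos=(0,0), heading=0, pen down
FD 18: (0,0) -> (18,0) [heading=0, draw]
FD 17: (18,0) -> (35,0) [heading=0, draw]
FD 4: (35,0) -> (39,0) [heading=0, draw]
RT 30: heading 0 -> 330
FD 2: (39,0) -> (40.732,-1) [heading=330, draw]
FD 12: (40.732,-1) -> (51.124,-7) [heading=330, draw]
Final: pos=(51.124,-7), heading=330, 5 segment(s) drawn
Waypoints (6 total):
(0, 0)
(18, 0)
(35, 0)
(39, 0)
(40.732, -1)
(51.124, -7)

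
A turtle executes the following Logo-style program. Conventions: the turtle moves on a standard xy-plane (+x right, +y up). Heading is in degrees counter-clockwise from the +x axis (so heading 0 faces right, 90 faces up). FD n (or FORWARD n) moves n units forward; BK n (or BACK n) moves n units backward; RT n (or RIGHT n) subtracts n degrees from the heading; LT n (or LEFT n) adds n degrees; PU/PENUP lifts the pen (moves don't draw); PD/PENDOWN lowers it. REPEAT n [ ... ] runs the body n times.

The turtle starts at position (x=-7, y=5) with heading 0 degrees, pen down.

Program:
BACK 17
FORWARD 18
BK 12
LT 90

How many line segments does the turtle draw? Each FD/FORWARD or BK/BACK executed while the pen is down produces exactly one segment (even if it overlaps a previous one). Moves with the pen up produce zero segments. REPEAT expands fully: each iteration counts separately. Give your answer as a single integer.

Answer: 3

Derivation:
Executing turtle program step by step:
Start: pos=(-7,5), heading=0, pen down
BK 17: (-7,5) -> (-24,5) [heading=0, draw]
FD 18: (-24,5) -> (-6,5) [heading=0, draw]
BK 12: (-6,5) -> (-18,5) [heading=0, draw]
LT 90: heading 0 -> 90
Final: pos=(-18,5), heading=90, 3 segment(s) drawn
Segments drawn: 3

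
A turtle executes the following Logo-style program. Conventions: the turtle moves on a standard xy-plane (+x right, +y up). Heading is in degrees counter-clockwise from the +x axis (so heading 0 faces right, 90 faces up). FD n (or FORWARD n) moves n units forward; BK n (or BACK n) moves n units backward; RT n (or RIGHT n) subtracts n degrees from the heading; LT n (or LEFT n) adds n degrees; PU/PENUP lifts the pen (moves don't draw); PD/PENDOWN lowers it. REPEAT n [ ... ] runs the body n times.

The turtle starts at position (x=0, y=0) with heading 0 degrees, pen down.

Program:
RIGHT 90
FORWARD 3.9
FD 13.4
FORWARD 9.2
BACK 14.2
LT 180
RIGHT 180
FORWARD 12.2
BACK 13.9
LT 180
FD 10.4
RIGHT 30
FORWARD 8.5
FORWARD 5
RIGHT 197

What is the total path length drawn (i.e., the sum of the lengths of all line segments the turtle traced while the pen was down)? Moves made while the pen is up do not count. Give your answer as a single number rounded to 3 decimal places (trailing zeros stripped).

Executing turtle program step by step:
Start: pos=(0,0), heading=0, pen down
RT 90: heading 0 -> 270
FD 3.9: (0,0) -> (0,-3.9) [heading=270, draw]
FD 13.4: (0,-3.9) -> (0,-17.3) [heading=270, draw]
FD 9.2: (0,-17.3) -> (0,-26.5) [heading=270, draw]
BK 14.2: (0,-26.5) -> (0,-12.3) [heading=270, draw]
LT 180: heading 270 -> 90
RT 180: heading 90 -> 270
FD 12.2: (0,-12.3) -> (0,-24.5) [heading=270, draw]
BK 13.9: (0,-24.5) -> (0,-10.6) [heading=270, draw]
LT 180: heading 270 -> 90
FD 10.4: (0,-10.6) -> (0,-0.2) [heading=90, draw]
RT 30: heading 90 -> 60
FD 8.5: (0,-0.2) -> (4.25,7.161) [heading=60, draw]
FD 5: (4.25,7.161) -> (6.75,11.491) [heading=60, draw]
RT 197: heading 60 -> 223
Final: pos=(6.75,11.491), heading=223, 9 segment(s) drawn

Segment lengths:
  seg 1: (0,0) -> (0,-3.9), length = 3.9
  seg 2: (0,-3.9) -> (0,-17.3), length = 13.4
  seg 3: (0,-17.3) -> (0,-26.5), length = 9.2
  seg 4: (0,-26.5) -> (0,-12.3), length = 14.2
  seg 5: (0,-12.3) -> (0,-24.5), length = 12.2
  seg 6: (0,-24.5) -> (0,-10.6), length = 13.9
  seg 7: (0,-10.6) -> (0,-0.2), length = 10.4
  seg 8: (0,-0.2) -> (4.25,7.161), length = 8.5
  seg 9: (4.25,7.161) -> (6.75,11.491), length = 5
Total = 90.7

Answer: 90.7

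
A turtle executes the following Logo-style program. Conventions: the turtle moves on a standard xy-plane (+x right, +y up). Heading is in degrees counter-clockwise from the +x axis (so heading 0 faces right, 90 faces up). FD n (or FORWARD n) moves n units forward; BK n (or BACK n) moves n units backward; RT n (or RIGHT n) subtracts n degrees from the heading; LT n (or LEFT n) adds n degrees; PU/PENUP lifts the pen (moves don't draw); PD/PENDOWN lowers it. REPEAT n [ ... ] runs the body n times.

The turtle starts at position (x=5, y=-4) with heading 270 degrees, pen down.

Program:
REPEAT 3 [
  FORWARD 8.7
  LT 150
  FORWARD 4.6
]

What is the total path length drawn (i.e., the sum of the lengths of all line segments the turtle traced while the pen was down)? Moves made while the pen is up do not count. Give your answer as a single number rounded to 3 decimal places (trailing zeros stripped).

Executing turtle program step by step:
Start: pos=(5,-4), heading=270, pen down
REPEAT 3 [
  -- iteration 1/3 --
  FD 8.7: (5,-4) -> (5,-12.7) [heading=270, draw]
  LT 150: heading 270 -> 60
  FD 4.6: (5,-12.7) -> (7.3,-8.716) [heading=60, draw]
  -- iteration 2/3 --
  FD 8.7: (7.3,-8.716) -> (11.65,-1.182) [heading=60, draw]
  LT 150: heading 60 -> 210
  FD 4.6: (11.65,-1.182) -> (7.666,-3.482) [heading=210, draw]
  -- iteration 3/3 --
  FD 8.7: (7.666,-3.482) -> (0.132,-7.832) [heading=210, draw]
  LT 150: heading 210 -> 0
  FD 4.6: (0.132,-7.832) -> (4.732,-7.832) [heading=0, draw]
]
Final: pos=(4.732,-7.832), heading=0, 6 segment(s) drawn

Segment lengths:
  seg 1: (5,-4) -> (5,-12.7), length = 8.7
  seg 2: (5,-12.7) -> (7.3,-8.716), length = 4.6
  seg 3: (7.3,-8.716) -> (11.65,-1.182), length = 8.7
  seg 4: (11.65,-1.182) -> (7.666,-3.482), length = 4.6
  seg 5: (7.666,-3.482) -> (0.132,-7.832), length = 8.7
  seg 6: (0.132,-7.832) -> (4.732,-7.832), length = 4.6
Total = 39.9

Answer: 39.9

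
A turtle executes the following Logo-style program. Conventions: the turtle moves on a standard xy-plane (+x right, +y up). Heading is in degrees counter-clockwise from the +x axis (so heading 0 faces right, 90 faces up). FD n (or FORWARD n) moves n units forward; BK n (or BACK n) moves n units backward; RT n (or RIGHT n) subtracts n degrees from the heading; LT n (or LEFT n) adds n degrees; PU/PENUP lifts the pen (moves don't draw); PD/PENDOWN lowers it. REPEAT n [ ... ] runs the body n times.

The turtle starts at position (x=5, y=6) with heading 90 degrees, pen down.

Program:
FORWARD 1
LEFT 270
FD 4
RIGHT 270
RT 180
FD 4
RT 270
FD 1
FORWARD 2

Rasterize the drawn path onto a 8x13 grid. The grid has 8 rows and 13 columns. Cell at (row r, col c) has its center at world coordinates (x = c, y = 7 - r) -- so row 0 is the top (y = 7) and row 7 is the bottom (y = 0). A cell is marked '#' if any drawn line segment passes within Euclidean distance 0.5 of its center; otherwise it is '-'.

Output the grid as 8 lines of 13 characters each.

Answer: -----#####---
-----#---#---
---------#---
---------#---
---------####
-------------
-------------
-------------

Derivation:
Segment 0: (5,6) -> (5,7)
Segment 1: (5,7) -> (9,7)
Segment 2: (9,7) -> (9,3)
Segment 3: (9,3) -> (10,3)
Segment 4: (10,3) -> (12,3)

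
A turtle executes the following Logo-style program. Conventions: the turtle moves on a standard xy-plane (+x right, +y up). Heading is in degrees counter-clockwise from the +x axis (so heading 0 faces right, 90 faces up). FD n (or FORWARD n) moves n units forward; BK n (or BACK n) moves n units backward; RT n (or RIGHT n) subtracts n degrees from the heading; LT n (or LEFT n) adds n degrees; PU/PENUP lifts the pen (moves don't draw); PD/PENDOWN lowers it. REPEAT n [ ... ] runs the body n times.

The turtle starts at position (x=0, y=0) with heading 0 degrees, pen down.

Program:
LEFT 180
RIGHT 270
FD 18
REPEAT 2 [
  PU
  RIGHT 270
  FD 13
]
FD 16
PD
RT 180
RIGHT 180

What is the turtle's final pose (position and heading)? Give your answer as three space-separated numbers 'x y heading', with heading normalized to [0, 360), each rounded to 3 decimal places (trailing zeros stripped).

Answer: 13 11 90

Derivation:
Executing turtle program step by step:
Start: pos=(0,0), heading=0, pen down
LT 180: heading 0 -> 180
RT 270: heading 180 -> 270
FD 18: (0,0) -> (0,-18) [heading=270, draw]
REPEAT 2 [
  -- iteration 1/2 --
  PU: pen up
  RT 270: heading 270 -> 0
  FD 13: (0,-18) -> (13,-18) [heading=0, move]
  -- iteration 2/2 --
  PU: pen up
  RT 270: heading 0 -> 90
  FD 13: (13,-18) -> (13,-5) [heading=90, move]
]
FD 16: (13,-5) -> (13,11) [heading=90, move]
PD: pen down
RT 180: heading 90 -> 270
RT 180: heading 270 -> 90
Final: pos=(13,11), heading=90, 1 segment(s) drawn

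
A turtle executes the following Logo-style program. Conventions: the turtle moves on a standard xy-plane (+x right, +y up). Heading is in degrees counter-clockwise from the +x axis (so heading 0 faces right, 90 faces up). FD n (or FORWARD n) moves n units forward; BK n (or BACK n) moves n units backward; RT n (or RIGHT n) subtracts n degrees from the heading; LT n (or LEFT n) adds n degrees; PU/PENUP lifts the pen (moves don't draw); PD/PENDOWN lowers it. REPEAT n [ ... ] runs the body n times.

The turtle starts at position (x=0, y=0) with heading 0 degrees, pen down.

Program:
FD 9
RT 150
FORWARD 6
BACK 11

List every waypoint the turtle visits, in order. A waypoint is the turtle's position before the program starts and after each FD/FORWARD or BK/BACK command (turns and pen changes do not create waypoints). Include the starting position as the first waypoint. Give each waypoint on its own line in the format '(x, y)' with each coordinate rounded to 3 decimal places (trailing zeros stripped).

Answer: (0, 0)
(9, 0)
(3.804, -3)
(13.33, 2.5)

Derivation:
Executing turtle program step by step:
Start: pos=(0,0), heading=0, pen down
FD 9: (0,0) -> (9,0) [heading=0, draw]
RT 150: heading 0 -> 210
FD 6: (9,0) -> (3.804,-3) [heading=210, draw]
BK 11: (3.804,-3) -> (13.33,2.5) [heading=210, draw]
Final: pos=(13.33,2.5), heading=210, 3 segment(s) drawn
Waypoints (4 total):
(0, 0)
(9, 0)
(3.804, -3)
(13.33, 2.5)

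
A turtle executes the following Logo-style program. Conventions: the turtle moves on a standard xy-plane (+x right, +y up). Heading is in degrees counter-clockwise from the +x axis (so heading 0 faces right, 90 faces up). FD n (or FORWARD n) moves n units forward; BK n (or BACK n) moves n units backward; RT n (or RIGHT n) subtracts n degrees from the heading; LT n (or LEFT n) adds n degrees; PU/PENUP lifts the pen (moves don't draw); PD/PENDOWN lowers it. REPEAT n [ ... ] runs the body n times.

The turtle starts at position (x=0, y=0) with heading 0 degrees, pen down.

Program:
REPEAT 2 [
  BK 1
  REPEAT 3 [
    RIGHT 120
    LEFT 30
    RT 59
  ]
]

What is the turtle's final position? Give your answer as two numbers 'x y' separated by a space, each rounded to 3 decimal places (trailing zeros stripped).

Answer: -1.052 0.999

Derivation:
Executing turtle program step by step:
Start: pos=(0,0), heading=0, pen down
REPEAT 2 [
  -- iteration 1/2 --
  BK 1: (0,0) -> (-1,0) [heading=0, draw]
  REPEAT 3 [
    -- iteration 1/3 --
    RT 120: heading 0 -> 240
    LT 30: heading 240 -> 270
    RT 59: heading 270 -> 211
    -- iteration 2/3 --
    RT 120: heading 211 -> 91
    LT 30: heading 91 -> 121
    RT 59: heading 121 -> 62
    -- iteration 3/3 --
    RT 120: heading 62 -> 302
    LT 30: heading 302 -> 332
    RT 59: heading 332 -> 273
  ]
  -- iteration 2/2 --
  BK 1: (-1,0) -> (-1.052,0.999) [heading=273, draw]
  REPEAT 3 [
    -- iteration 1/3 --
    RT 120: heading 273 -> 153
    LT 30: heading 153 -> 183
    RT 59: heading 183 -> 124
    -- iteration 2/3 --
    RT 120: heading 124 -> 4
    LT 30: heading 4 -> 34
    RT 59: heading 34 -> 335
    -- iteration 3/3 --
    RT 120: heading 335 -> 215
    LT 30: heading 215 -> 245
    RT 59: heading 245 -> 186
  ]
]
Final: pos=(-1.052,0.999), heading=186, 2 segment(s) drawn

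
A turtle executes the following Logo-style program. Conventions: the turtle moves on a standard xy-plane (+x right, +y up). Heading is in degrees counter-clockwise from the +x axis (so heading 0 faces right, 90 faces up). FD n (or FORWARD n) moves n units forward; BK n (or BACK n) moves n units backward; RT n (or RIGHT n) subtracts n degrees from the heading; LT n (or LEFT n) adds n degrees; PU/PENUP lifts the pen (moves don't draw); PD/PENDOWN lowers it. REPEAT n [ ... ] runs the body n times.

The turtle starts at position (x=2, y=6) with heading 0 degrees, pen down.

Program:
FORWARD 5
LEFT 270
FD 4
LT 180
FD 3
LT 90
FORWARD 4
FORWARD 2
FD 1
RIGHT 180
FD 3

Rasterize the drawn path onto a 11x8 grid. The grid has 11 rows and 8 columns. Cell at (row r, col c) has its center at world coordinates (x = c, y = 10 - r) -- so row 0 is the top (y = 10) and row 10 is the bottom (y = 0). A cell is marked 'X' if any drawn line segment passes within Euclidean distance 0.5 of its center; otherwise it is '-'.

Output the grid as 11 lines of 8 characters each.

Answer: --------
--------
--------
--------
--XXXXXX
XXXXXXXX
-------X
-------X
-------X
--------
--------

Derivation:
Segment 0: (2,6) -> (7,6)
Segment 1: (7,6) -> (7,2)
Segment 2: (7,2) -> (7,5)
Segment 3: (7,5) -> (3,5)
Segment 4: (3,5) -> (1,5)
Segment 5: (1,5) -> (0,5)
Segment 6: (0,5) -> (3,5)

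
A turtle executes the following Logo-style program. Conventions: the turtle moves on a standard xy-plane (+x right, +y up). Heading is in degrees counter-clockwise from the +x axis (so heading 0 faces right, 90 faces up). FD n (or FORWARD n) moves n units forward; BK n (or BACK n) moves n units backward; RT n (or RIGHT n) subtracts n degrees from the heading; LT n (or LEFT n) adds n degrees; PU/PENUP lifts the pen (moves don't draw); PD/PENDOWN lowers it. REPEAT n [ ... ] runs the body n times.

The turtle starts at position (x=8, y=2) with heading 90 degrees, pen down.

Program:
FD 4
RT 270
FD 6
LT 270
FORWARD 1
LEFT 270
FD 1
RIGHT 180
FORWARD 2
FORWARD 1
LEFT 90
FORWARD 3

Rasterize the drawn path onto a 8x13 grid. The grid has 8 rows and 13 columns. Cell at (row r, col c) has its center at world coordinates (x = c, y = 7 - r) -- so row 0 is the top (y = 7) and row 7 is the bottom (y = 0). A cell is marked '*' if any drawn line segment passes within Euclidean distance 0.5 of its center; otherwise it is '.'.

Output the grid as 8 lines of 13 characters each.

Segment 0: (8,2) -> (8,6)
Segment 1: (8,6) -> (2,6)
Segment 2: (2,6) -> (2,7)
Segment 3: (2,7) -> (3,7)
Segment 4: (3,7) -> (1,7)
Segment 5: (1,7) -> (0,7)
Segment 6: (0,7) -> (-0,4)

Answer: ****.........
*.*******....
*.......*....
*.......*....
........*....
........*....
.............
.............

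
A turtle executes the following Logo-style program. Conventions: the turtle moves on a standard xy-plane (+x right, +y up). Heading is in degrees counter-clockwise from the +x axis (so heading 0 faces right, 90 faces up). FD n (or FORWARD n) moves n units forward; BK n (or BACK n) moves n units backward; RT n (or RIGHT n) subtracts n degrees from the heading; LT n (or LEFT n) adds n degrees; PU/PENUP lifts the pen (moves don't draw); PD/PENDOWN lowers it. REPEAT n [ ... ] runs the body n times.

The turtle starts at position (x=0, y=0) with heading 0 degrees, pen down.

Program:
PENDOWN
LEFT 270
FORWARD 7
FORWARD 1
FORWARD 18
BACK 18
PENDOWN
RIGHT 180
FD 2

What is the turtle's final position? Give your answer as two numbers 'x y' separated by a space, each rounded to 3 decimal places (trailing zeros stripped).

Answer: 0 -6

Derivation:
Executing turtle program step by step:
Start: pos=(0,0), heading=0, pen down
PD: pen down
LT 270: heading 0 -> 270
FD 7: (0,0) -> (0,-7) [heading=270, draw]
FD 1: (0,-7) -> (0,-8) [heading=270, draw]
FD 18: (0,-8) -> (0,-26) [heading=270, draw]
BK 18: (0,-26) -> (0,-8) [heading=270, draw]
PD: pen down
RT 180: heading 270 -> 90
FD 2: (0,-8) -> (0,-6) [heading=90, draw]
Final: pos=(0,-6), heading=90, 5 segment(s) drawn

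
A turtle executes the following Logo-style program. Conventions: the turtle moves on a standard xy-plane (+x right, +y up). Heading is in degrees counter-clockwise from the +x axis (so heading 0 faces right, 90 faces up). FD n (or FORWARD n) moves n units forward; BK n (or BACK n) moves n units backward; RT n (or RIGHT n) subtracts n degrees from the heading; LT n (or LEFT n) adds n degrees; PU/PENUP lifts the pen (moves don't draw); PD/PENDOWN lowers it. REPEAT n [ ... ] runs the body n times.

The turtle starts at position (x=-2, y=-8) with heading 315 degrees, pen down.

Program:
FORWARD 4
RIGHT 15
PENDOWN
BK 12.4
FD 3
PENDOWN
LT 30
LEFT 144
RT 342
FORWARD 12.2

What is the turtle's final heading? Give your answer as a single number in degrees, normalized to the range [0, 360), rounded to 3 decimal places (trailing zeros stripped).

Answer: 132

Derivation:
Executing turtle program step by step:
Start: pos=(-2,-8), heading=315, pen down
FD 4: (-2,-8) -> (0.828,-10.828) [heading=315, draw]
RT 15: heading 315 -> 300
PD: pen down
BK 12.4: (0.828,-10.828) -> (-5.372,-0.09) [heading=300, draw]
FD 3: (-5.372,-0.09) -> (-3.872,-2.688) [heading=300, draw]
PD: pen down
LT 30: heading 300 -> 330
LT 144: heading 330 -> 114
RT 342: heading 114 -> 132
FD 12.2: (-3.872,-2.688) -> (-12.035,6.379) [heading=132, draw]
Final: pos=(-12.035,6.379), heading=132, 4 segment(s) drawn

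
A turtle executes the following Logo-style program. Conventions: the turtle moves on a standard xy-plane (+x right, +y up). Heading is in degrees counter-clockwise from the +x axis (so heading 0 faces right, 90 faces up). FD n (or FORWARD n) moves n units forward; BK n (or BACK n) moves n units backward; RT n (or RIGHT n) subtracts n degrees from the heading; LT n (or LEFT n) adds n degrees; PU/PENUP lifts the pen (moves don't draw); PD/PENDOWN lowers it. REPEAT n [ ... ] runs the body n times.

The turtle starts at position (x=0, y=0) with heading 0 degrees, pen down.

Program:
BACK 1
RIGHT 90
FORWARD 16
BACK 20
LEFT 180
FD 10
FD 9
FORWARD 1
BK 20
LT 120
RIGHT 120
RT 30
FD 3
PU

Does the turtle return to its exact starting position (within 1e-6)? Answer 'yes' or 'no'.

Executing turtle program step by step:
Start: pos=(0,0), heading=0, pen down
BK 1: (0,0) -> (-1,0) [heading=0, draw]
RT 90: heading 0 -> 270
FD 16: (-1,0) -> (-1,-16) [heading=270, draw]
BK 20: (-1,-16) -> (-1,4) [heading=270, draw]
LT 180: heading 270 -> 90
FD 10: (-1,4) -> (-1,14) [heading=90, draw]
FD 9: (-1,14) -> (-1,23) [heading=90, draw]
FD 1: (-1,23) -> (-1,24) [heading=90, draw]
BK 20: (-1,24) -> (-1,4) [heading=90, draw]
LT 120: heading 90 -> 210
RT 120: heading 210 -> 90
RT 30: heading 90 -> 60
FD 3: (-1,4) -> (0.5,6.598) [heading=60, draw]
PU: pen up
Final: pos=(0.5,6.598), heading=60, 8 segment(s) drawn

Start position: (0, 0)
Final position: (0.5, 6.598)
Distance = 6.617; >= 1e-6 -> NOT closed

Answer: no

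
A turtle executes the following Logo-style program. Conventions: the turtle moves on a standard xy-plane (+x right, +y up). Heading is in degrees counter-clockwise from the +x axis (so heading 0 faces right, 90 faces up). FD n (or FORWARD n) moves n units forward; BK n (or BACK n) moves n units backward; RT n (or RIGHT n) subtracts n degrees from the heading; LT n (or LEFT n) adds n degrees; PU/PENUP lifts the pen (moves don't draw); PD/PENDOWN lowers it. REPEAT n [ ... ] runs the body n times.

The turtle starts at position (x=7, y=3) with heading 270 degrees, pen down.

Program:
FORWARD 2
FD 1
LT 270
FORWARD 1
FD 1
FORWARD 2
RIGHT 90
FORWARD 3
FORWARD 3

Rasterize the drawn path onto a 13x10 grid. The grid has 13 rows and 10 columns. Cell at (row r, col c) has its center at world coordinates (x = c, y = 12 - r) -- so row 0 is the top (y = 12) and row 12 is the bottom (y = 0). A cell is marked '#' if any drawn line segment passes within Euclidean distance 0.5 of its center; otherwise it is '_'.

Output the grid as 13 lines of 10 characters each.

Answer: __________
__________
__________
__________
__________
__________
___#______
___#______
___#______
___#___#__
___#___#__
___#___#__
___#####__

Derivation:
Segment 0: (7,3) -> (7,1)
Segment 1: (7,1) -> (7,0)
Segment 2: (7,0) -> (6,0)
Segment 3: (6,0) -> (5,0)
Segment 4: (5,0) -> (3,0)
Segment 5: (3,0) -> (3,3)
Segment 6: (3,3) -> (3,6)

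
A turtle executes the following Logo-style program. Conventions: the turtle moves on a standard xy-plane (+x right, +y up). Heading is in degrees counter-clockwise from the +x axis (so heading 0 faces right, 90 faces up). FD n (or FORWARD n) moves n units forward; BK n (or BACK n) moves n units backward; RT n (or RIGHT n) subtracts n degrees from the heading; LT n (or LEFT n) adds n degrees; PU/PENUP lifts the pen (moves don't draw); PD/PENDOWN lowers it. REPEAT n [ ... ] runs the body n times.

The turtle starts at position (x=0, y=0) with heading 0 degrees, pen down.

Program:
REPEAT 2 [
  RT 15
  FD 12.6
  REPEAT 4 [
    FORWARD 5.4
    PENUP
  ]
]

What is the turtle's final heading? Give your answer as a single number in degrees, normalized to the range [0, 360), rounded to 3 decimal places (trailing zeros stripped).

Answer: 330

Derivation:
Executing turtle program step by step:
Start: pos=(0,0), heading=0, pen down
REPEAT 2 [
  -- iteration 1/2 --
  RT 15: heading 0 -> 345
  FD 12.6: (0,0) -> (12.171,-3.261) [heading=345, draw]
  REPEAT 4 [
    -- iteration 1/4 --
    FD 5.4: (12.171,-3.261) -> (17.387,-4.659) [heading=345, draw]
    PU: pen up
    -- iteration 2/4 --
    FD 5.4: (17.387,-4.659) -> (22.603,-6.056) [heading=345, move]
    PU: pen up
    -- iteration 3/4 --
    FD 5.4: (22.603,-6.056) -> (27.819,-7.454) [heading=345, move]
    PU: pen up
    -- iteration 4/4 --
    FD 5.4: (27.819,-7.454) -> (33.035,-8.852) [heading=345, move]
    PU: pen up
  ]
  -- iteration 2/2 --
  RT 15: heading 345 -> 330
  FD 12.6: (33.035,-8.852) -> (43.947,-15.152) [heading=330, move]
  REPEAT 4 [
    -- iteration 1/4 --
    FD 5.4: (43.947,-15.152) -> (48.623,-17.852) [heading=330, move]
    PU: pen up
    -- iteration 2/4 --
    FD 5.4: (48.623,-17.852) -> (53.3,-20.552) [heading=330, move]
    PU: pen up
    -- iteration 3/4 --
    FD 5.4: (53.3,-20.552) -> (57.976,-23.252) [heading=330, move]
    PU: pen up
    -- iteration 4/4 --
    FD 5.4: (57.976,-23.252) -> (62.653,-25.952) [heading=330, move]
    PU: pen up
  ]
]
Final: pos=(62.653,-25.952), heading=330, 2 segment(s) drawn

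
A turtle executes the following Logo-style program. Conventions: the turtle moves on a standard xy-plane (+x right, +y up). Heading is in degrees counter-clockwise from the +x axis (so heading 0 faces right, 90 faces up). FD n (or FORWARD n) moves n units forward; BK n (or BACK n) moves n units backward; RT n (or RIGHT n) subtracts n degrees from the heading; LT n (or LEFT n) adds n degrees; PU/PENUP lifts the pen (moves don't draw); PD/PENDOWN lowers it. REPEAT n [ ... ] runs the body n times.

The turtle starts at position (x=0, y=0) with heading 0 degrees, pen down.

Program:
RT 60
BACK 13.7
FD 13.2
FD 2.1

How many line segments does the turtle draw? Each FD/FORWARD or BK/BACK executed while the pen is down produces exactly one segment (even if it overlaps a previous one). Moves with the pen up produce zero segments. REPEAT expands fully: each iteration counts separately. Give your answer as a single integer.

Executing turtle program step by step:
Start: pos=(0,0), heading=0, pen down
RT 60: heading 0 -> 300
BK 13.7: (0,0) -> (-6.85,11.865) [heading=300, draw]
FD 13.2: (-6.85,11.865) -> (-0.25,0.433) [heading=300, draw]
FD 2.1: (-0.25,0.433) -> (0.8,-1.386) [heading=300, draw]
Final: pos=(0.8,-1.386), heading=300, 3 segment(s) drawn
Segments drawn: 3

Answer: 3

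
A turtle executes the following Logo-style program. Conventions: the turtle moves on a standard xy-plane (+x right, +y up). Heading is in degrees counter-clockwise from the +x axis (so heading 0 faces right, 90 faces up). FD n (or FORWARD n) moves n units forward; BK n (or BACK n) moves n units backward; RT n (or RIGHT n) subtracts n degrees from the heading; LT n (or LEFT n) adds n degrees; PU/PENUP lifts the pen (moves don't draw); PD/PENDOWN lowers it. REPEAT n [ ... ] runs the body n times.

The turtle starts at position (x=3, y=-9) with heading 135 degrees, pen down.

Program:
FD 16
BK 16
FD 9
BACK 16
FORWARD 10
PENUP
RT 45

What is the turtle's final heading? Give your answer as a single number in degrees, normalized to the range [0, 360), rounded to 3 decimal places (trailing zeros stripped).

Executing turtle program step by step:
Start: pos=(3,-9), heading=135, pen down
FD 16: (3,-9) -> (-8.314,2.314) [heading=135, draw]
BK 16: (-8.314,2.314) -> (3,-9) [heading=135, draw]
FD 9: (3,-9) -> (-3.364,-2.636) [heading=135, draw]
BK 16: (-3.364,-2.636) -> (7.95,-13.95) [heading=135, draw]
FD 10: (7.95,-13.95) -> (0.879,-6.879) [heading=135, draw]
PU: pen up
RT 45: heading 135 -> 90
Final: pos=(0.879,-6.879), heading=90, 5 segment(s) drawn

Answer: 90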